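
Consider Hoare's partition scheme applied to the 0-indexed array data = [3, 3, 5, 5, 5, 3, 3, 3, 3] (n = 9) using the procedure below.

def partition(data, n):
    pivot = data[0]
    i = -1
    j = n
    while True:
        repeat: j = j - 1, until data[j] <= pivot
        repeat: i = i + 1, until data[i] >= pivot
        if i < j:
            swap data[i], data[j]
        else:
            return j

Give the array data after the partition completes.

pivot = data[0] = 3; i = -1, j = 9
j→8 (data[8]=3≤3), i→0 (data[0]=3≥3); i<j, swap → [3, 3, 5, 5, 5, 3, 3, 3, 3]
j→7 (data[7]=3≤3), i→1 (data[1]=3≥3); i<j, swap → [3, 3, 5, 5, 5, 3, 3, 3, 3]
j→6 (data[6]=3≤3), i→2 (data[2]=5≥3); i<j, swap → [3, 3, 3, 5, 5, 3, 5, 3, 3]
j→5 (data[5]=3≤3), i→3 (data[3]=5≥3); i<j, swap → [3, 3, 3, 3, 5, 5, 5, 3, 3]
j→3, i→4; i≥j, return j=3. data = [3, 3, 3, 3, 5, 5, 5, 3, 3]

[3, 3, 3, 3, 5, 5, 5, 3, 3]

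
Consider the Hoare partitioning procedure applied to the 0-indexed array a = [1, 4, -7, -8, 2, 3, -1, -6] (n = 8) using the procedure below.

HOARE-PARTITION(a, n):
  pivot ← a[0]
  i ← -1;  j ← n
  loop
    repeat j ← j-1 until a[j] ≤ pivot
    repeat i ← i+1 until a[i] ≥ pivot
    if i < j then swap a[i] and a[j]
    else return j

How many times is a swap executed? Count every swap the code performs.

2

pivot = a[0] = 1; i = -1, j = 8
j→7 (a[7]=-6≤1), i→0 (a[0]=1≥1); i<j, swap → [-6, 4, -7, -8, 2, 3, -1, 1]
j→6 (a[6]=-1≤1), i→1 (a[1]=4≥1); i<j, swap → [-6, -1, -7, -8, 2, 3, 4, 1]
j→3, i→4; i≥j, return j=3. a = [-6, -1, -7, -8, 2, 3, 4, 1]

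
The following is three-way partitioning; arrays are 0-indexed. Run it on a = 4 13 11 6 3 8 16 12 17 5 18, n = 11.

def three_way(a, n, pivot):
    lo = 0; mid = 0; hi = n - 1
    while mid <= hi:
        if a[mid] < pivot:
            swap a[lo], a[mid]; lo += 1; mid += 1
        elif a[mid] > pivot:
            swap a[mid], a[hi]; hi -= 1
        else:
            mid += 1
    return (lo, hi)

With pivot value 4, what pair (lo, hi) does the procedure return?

lo=0 mid=0 hi=10
4=4: mid=1
13>4: swap(1,10), hi=9 ⇒ 4 18 11 6 3 8 16 12 17 5 13
18>4: swap(1,9), hi=8 ⇒ 4 5 11 6 3 8 16 12 17 18 13
5>4: swap(1,8), hi=7 ⇒ 4 17 11 6 3 8 16 12 5 18 13
17>4: swap(1,7), hi=6 ⇒ 4 12 11 6 3 8 16 17 5 18 13
12>4: swap(1,6), hi=5 ⇒ 4 16 11 6 3 8 12 17 5 18 13
16>4: swap(1,5), hi=4 ⇒ 4 8 11 6 3 16 12 17 5 18 13
8>4: swap(1,4), hi=3 ⇒ 4 3 11 6 8 16 12 17 5 18 13
3<4: swap(0,1), lo=1 mid=2 ⇒ 3 4 11 6 8 16 12 17 5 18 13
11>4: swap(2,3), hi=2 ⇒ 3 4 6 11 8 16 12 17 5 18 13
6>4: swap(2,2), hi=1 ⇒ 3 4 6 11 8 16 12 17 5 18 13
done. lo=1 hi=1; a=3 4 6 11 8 16 12 17 5 18 13

(1, 1)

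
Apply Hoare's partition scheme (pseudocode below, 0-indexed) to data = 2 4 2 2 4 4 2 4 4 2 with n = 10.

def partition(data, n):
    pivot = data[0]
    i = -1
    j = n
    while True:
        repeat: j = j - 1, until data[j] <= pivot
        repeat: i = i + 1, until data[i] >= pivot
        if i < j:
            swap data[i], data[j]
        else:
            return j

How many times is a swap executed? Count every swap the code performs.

3

pivot = data[0] = 2; i = -1, j = 10
j→9 (data[9]=2≤2), i→0 (data[0]=2≥2); i<j, swap → 2 4 2 2 4 4 2 4 4 2
j→6 (data[6]=2≤2), i→1 (data[1]=4≥2); i<j, swap → 2 2 2 2 4 4 4 4 4 2
j→3 (data[3]=2≤2), i→2 (data[2]=2≥2); i<j, swap → 2 2 2 2 4 4 4 4 4 2
j→2, i→3; i≥j, return j=2. data = 2 2 2 2 4 4 4 4 4 2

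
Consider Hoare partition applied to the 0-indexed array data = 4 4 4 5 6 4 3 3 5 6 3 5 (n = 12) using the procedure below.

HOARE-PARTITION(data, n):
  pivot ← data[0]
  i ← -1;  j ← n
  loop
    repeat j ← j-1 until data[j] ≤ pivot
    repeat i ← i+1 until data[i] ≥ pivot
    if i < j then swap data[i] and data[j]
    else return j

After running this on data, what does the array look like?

pivot=4
j stops at 10 (3), i stops at 0 (4); swap ⇒ 3 4 4 5 6 4 3 3 5 6 4 5
j stops at 7 (3), i stops at 1 (4); swap ⇒ 3 3 4 5 6 4 3 4 5 6 4 5
j stops at 6 (3), i stops at 2 (4); swap ⇒ 3 3 3 5 6 4 4 4 5 6 4 5
j stops at 5 (4), i stops at 3 (5); swap ⇒ 3 3 3 4 6 5 4 4 5 6 4 5
j stops at 3, i stops at 4; i≥j ⇒ return 3. data=3 3 3 4 6 5 4 4 5 6 4 5

3 3 3 4 6 5 4 4 5 6 4 5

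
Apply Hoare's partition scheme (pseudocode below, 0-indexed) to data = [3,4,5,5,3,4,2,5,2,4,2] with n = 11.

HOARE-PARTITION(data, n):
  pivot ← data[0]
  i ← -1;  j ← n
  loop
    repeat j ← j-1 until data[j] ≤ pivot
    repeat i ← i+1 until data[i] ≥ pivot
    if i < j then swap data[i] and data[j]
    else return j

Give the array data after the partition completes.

[2,2,2,3,5,4,5,5,4,4,3]

pivot=3
j stops at 10 (2), i stops at 0 (3); swap ⇒ [2,4,5,5,3,4,2,5,2,4,3]
j stops at 8 (2), i stops at 1 (4); swap ⇒ [2,2,5,5,3,4,2,5,4,4,3]
j stops at 6 (2), i stops at 2 (5); swap ⇒ [2,2,2,5,3,4,5,5,4,4,3]
j stops at 4 (3), i stops at 3 (5); swap ⇒ [2,2,2,3,5,4,5,5,4,4,3]
j stops at 3, i stops at 4; i≥j ⇒ return 3. data=[2,2,2,3,5,4,5,5,4,4,3]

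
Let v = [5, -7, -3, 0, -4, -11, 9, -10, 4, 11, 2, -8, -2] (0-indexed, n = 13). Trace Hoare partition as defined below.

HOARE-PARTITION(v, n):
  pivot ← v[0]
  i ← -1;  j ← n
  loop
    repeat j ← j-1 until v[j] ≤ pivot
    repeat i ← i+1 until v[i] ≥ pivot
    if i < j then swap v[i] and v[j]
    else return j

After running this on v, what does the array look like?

pivot = v[0] = 5; i = -1, j = 13
j→12 (v[12]=-2≤5), i→0 (v[0]=5≥5); i<j, swap → [-2, -7, -3, 0, -4, -11, 9, -10, 4, 11, 2, -8, 5]
j→11 (v[11]=-8≤5), i→6 (v[6]=9≥5); i<j, swap → [-2, -7, -3, 0, -4, -11, -8, -10, 4, 11, 2, 9, 5]
j→10 (v[10]=2≤5), i→9 (v[9]=11≥5); i<j, swap → [-2, -7, -3, 0, -4, -11, -8, -10, 4, 2, 11, 9, 5]
j→9, i→10; i≥j, return j=9. v = [-2, -7, -3, 0, -4, -11, -8, -10, 4, 2, 11, 9, 5]

[-2, -7, -3, 0, -4, -11, -8, -10, 4, 2, 11, 9, 5]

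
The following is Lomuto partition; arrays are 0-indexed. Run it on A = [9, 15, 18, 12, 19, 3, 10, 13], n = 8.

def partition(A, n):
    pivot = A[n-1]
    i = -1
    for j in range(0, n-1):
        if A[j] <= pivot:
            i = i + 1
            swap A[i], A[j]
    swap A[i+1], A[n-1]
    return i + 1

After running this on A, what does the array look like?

pivot=13, i=-1
j=0: 9≤13, i=0, swap(0,0) ⇒ [9, 15, 18, 12, 19, 3, 10, 13]
j=1: 15>13, skip
j=2: 18>13, skip
j=3: 12≤13, i=1, swap(1,3) ⇒ [9, 12, 18, 15, 19, 3, 10, 13]
j=4: 19>13, skip
j=5: 3≤13, i=2, swap(2,5) ⇒ [9, 12, 3, 15, 19, 18, 10, 13]
j=6: 10≤13, i=3, swap(3,6) ⇒ [9, 12, 3, 10, 19, 18, 15, 13]
swap(4,7) ⇒ [9, 12, 3, 10, 13, 18, 15, 19]; return 4

[9, 12, 3, 10, 13, 18, 15, 19]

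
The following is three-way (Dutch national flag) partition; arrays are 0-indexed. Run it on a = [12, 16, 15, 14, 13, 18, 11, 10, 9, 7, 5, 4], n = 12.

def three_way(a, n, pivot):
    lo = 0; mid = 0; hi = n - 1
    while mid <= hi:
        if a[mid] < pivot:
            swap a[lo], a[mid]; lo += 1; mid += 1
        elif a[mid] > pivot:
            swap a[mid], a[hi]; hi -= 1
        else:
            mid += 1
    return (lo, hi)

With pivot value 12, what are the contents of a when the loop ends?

pivot = 12; lo=0, mid=0, hi=11
a[mid]=12=12: mid=1
a[mid]=16>12: swap a[1],a[11]; hi=10 → [12, 4, 15, 14, 13, 18, 11, 10, 9, 7, 5, 16]
a[mid]=4<12: swap a[0],a[1]; lo=1,mid=2 → [4, 12, 15, 14, 13, 18, 11, 10, 9, 7, 5, 16]
a[mid]=15>12: swap a[2],a[10]; hi=9 → [4, 12, 5, 14, 13, 18, 11, 10, 9, 7, 15, 16]
a[mid]=5<12: swap a[1],a[2]; lo=2,mid=3 → [4, 5, 12, 14, 13, 18, 11, 10, 9, 7, 15, 16]
a[mid]=14>12: swap a[3],a[9]; hi=8 → [4, 5, 12, 7, 13, 18, 11, 10, 9, 14, 15, 16]
a[mid]=7<12: swap a[2],a[3]; lo=3,mid=4 → [4, 5, 7, 12, 13, 18, 11, 10, 9, 14, 15, 16]
a[mid]=13>12: swap a[4],a[8]; hi=7 → [4, 5, 7, 12, 9, 18, 11, 10, 13, 14, 15, 16]
a[mid]=9<12: swap a[3],a[4]; lo=4,mid=5 → [4, 5, 7, 9, 12, 18, 11, 10, 13, 14, 15, 16]
a[mid]=18>12: swap a[5],a[7]; hi=6 → [4, 5, 7, 9, 12, 10, 11, 18, 13, 14, 15, 16]
a[mid]=10<12: swap a[4],a[5]; lo=5,mid=6 → [4, 5, 7, 9, 10, 12, 11, 18, 13, 14, 15, 16]
a[mid]=11<12: swap a[5],a[6]; lo=6,mid=7 → [4, 5, 7, 9, 10, 11, 12, 18, 13, 14, 15, 16]
end: lo=6, hi=6; a = [4, 5, 7, 9, 10, 11, 12, 18, 13, 14, 15, 16]

[4, 5, 7, 9, 10, 11, 12, 18, 13, 14, 15, 16]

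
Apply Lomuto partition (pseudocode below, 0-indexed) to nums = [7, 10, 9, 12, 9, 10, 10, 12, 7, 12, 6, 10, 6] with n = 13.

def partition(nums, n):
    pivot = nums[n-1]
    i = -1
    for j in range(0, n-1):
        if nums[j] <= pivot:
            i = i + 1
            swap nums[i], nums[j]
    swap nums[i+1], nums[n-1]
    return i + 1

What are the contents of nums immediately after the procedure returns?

[6, 6, 9, 12, 9, 10, 10, 12, 7, 12, 7, 10, 10]

pivot = nums[12] = 6; i = -1
j=0: nums[0]=7 > 6 → no swap
j=1: nums[1]=10 > 6 → no swap
j=2: nums[2]=9 > 6 → no swap
j=3: nums[3]=12 > 6 → no swap
j=4: nums[4]=9 > 6 → no swap
j=5: nums[5]=10 > 6 → no swap
j=6: nums[6]=10 > 6 → no swap
j=7: nums[7]=12 > 6 → no swap
j=8: nums[8]=7 > 6 → no swap
j=9: nums[9]=12 > 6 → no swap
j=10: nums[10]=6 ≤ 6 → i=0, swap nums[0],nums[10] → [6, 10, 9, 12, 9, 10, 10, 12, 7, 12, 7, 10, 6]
j=11: nums[11]=10 > 6 → no swap
final swap nums[1],nums[12] → [6, 6, 9, 12, 9, 10, 10, 12, 7, 12, 7, 10, 10]; return 1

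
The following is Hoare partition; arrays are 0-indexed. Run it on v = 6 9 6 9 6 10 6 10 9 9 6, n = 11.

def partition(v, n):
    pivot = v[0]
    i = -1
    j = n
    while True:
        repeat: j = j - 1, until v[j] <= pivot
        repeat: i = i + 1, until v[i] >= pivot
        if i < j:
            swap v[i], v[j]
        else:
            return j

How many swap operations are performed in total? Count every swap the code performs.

3

pivot = v[0] = 6; i = -1, j = 11
j→10 (v[10]=6≤6), i→0 (v[0]=6≥6); i<j, swap → 6 9 6 9 6 10 6 10 9 9 6
j→6 (v[6]=6≤6), i→1 (v[1]=9≥6); i<j, swap → 6 6 6 9 6 10 9 10 9 9 6
j→4 (v[4]=6≤6), i→2 (v[2]=6≥6); i<j, swap → 6 6 6 9 6 10 9 10 9 9 6
j→2, i→3; i≥j, return j=2. v = 6 6 6 9 6 10 9 10 9 9 6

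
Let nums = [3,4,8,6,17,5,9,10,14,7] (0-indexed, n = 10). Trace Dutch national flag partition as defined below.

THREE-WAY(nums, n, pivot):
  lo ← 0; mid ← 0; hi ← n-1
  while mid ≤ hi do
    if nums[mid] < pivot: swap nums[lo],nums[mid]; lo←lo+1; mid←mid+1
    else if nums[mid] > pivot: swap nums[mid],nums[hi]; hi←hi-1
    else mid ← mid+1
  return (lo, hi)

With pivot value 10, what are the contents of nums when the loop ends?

lo=0 mid=0 hi=9
3<10: swap(0,0), lo=1 mid=1 ⇒ [3,4,8,6,17,5,9,10,14,7]
4<10: swap(1,1), lo=2 mid=2 ⇒ [3,4,8,6,17,5,9,10,14,7]
8<10: swap(2,2), lo=3 mid=3 ⇒ [3,4,8,6,17,5,9,10,14,7]
6<10: swap(3,3), lo=4 mid=4 ⇒ [3,4,8,6,17,5,9,10,14,7]
17>10: swap(4,9), hi=8 ⇒ [3,4,8,6,7,5,9,10,14,17]
7<10: swap(4,4), lo=5 mid=5 ⇒ [3,4,8,6,7,5,9,10,14,17]
5<10: swap(5,5), lo=6 mid=6 ⇒ [3,4,8,6,7,5,9,10,14,17]
9<10: swap(6,6), lo=7 mid=7 ⇒ [3,4,8,6,7,5,9,10,14,17]
10=10: mid=8
14>10: swap(8,8), hi=7 ⇒ [3,4,8,6,7,5,9,10,14,17]
done. lo=7 hi=7; nums=[3,4,8,6,7,5,9,10,14,17]

[3,4,8,6,7,5,9,10,14,17]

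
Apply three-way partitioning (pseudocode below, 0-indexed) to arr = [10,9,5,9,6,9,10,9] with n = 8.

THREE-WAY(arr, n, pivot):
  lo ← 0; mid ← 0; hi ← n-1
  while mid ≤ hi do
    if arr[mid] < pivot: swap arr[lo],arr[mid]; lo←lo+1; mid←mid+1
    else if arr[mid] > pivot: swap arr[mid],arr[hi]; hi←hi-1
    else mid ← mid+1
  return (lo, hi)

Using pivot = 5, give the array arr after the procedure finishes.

pivot = 5; lo=0, mid=0, hi=7
arr[mid]=10>5: swap arr[0],arr[7]; hi=6 → [9,9,5,9,6,9,10,10]
arr[mid]=9>5: swap arr[0],arr[6]; hi=5 → [10,9,5,9,6,9,9,10]
arr[mid]=10>5: swap arr[0],arr[5]; hi=4 → [9,9,5,9,6,10,9,10]
arr[mid]=9>5: swap arr[0],arr[4]; hi=3 → [6,9,5,9,9,10,9,10]
arr[mid]=6>5: swap arr[0],arr[3]; hi=2 → [9,9,5,6,9,10,9,10]
arr[mid]=9>5: swap arr[0],arr[2]; hi=1 → [5,9,9,6,9,10,9,10]
arr[mid]=5=5: mid=1
arr[mid]=9>5: swap arr[1],arr[1]; hi=0 → [5,9,9,6,9,10,9,10]
end: lo=0, hi=0; arr = [5,9,9,6,9,10,9,10]

[5,9,9,6,9,10,9,10]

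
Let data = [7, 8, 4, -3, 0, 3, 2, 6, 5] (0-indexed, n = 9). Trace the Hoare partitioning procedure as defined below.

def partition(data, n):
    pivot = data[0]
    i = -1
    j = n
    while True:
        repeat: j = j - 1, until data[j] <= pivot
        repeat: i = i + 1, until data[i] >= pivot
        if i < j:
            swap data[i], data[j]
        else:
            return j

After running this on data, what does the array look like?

pivot = data[0] = 7; i = -1, j = 9
j→8 (data[8]=5≤7), i→0 (data[0]=7≥7); i<j, swap → [5, 8, 4, -3, 0, 3, 2, 6, 7]
j→7 (data[7]=6≤7), i→1 (data[1]=8≥7); i<j, swap → [5, 6, 4, -3, 0, 3, 2, 8, 7]
j→6, i→7; i≥j, return j=6. data = [5, 6, 4, -3, 0, 3, 2, 8, 7]

[5, 6, 4, -3, 0, 3, 2, 8, 7]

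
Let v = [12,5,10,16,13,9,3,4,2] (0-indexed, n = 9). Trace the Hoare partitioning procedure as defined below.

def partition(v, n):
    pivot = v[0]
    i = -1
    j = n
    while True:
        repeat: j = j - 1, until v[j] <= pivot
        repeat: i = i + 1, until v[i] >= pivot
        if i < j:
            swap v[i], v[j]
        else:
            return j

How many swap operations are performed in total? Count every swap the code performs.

pivot=12
j stops at 8 (2), i stops at 0 (12); swap ⇒ [2,5,10,16,13,9,3,4,12]
j stops at 7 (4), i stops at 3 (16); swap ⇒ [2,5,10,4,13,9,3,16,12]
j stops at 6 (3), i stops at 4 (13); swap ⇒ [2,5,10,4,3,9,13,16,12]
j stops at 5, i stops at 6; i≥j ⇒ return 5. v=[2,5,10,4,3,9,13,16,12]

3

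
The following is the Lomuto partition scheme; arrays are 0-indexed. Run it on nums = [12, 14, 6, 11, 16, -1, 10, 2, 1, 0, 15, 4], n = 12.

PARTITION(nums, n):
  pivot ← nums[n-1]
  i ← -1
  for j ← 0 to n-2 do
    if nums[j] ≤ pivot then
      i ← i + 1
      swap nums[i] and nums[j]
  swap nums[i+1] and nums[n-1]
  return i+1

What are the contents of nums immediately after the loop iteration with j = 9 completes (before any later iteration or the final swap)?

[-1, 2, 1, 0, 16, 12, 10, 14, 6, 11, 15, 4]

pivot=4, i=-1
j=0: 12>4, skip
j=1: 14>4, skip
j=2: 6>4, skip
j=3: 11>4, skip
j=4: 16>4, skip
j=5: -1≤4, i=0, swap(0,5) ⇒ [-1, 14, 6, 11, 16, 12, 10, 2, 1, 0, 15, 4]
j=6: 10>4, skip
j=7: 2≤4, i=1, swap(1,7) ⇒ [-1, 2, 6, 11, 16, 12, 10, 14, 1, 0, 15, 4]
j=8: 1≤4, i=2, swap(2,8) ⇒ [-1, 2, 1, 11, 16, 12, 10, 14, 6, 0, 15, 4]
j=9: 0≤4, i=3, swap(3,9) ⇒ [-1, 2, 1, 0, 16, 12, 10, 14, 6, 11, 15, 4]
(after j=9) nums = [-1, 2, 1, 0, 16, 12, 10, 14, 6, 11, 15, 4]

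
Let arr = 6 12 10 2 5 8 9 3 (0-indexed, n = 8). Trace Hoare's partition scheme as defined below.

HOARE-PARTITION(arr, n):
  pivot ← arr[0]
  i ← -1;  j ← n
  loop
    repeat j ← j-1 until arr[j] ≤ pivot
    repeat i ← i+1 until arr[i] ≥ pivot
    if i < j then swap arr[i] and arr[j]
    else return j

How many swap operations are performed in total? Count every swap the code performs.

pivot = arr[0] = 6; i = -1, j = 8
j→7 (arr[7]=3≤6), i→0 (arr[0]=6≥6); i<j, swap → 3 12 10 2 5 8 9 6
j→4 (arr[4]=5≤6), i→1 (arr[1]=12≥6); i<j, swap → 3 5 10 2 12 8 9 6
j→3 (arr[3]=2≤6), i→2 (arr[2]=10≥6); i<j, swap → 3 5 2 10 12 8 9 6
j→2, i→3; i≥j, return j=2. arr = 3 5 2 10 12 8 9 6

3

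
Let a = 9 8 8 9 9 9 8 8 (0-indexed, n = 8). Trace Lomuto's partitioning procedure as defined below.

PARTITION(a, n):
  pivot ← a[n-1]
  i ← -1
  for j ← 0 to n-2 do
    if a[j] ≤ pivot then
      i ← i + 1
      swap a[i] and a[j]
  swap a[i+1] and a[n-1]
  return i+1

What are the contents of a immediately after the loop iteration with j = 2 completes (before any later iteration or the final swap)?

pivot = a[7] = 8; i = -1
j=0: a[0]=9 > 8 → no swap
j=1: a[1]=8 ≤ 8 → i=0, swap a[0],a[1] → 8 9 8 9 9 9 8 8
j=2: a[2]=8 ≤ 8 → i=1, swap a[1],a[2] → 8 8 9 9 9 9 8 8
(after j=2) a = 8 8 9 9 9 9 8 8

8 8 9 9 9 9 8 8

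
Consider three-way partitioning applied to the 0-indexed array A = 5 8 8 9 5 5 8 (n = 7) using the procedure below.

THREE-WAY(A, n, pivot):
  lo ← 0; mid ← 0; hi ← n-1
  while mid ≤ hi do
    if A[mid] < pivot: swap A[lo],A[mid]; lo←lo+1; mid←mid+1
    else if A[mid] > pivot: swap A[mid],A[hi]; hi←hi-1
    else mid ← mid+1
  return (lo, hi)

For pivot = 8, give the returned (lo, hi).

pivot = 8; lo=0, mid=0, hi=6
A[mid]=5<8: swap A[0],A[0]; lo=1,mid=1 → 5 8 8 9 5 5 8
A[mid]=8=8: mid=2
A[mid]=8=8: mid=3
A[mid]=9>8: swap A[3],A[6]; hi=5 → 5 8 8 8 5 5 9
A[mid]=8=8: mid=4
A[mid]=5<8: swap A[1],A[4]; lo=2,mid=5 → 5 5 8 8 8 5 9
A[mid]=5<8: swap A[2],A[5]; lo=3,mid=6 → 5 5 5 8 8 8 9
end: lo=3, hi=5; A = 5 5 5 8 8 8 9

(3, 5)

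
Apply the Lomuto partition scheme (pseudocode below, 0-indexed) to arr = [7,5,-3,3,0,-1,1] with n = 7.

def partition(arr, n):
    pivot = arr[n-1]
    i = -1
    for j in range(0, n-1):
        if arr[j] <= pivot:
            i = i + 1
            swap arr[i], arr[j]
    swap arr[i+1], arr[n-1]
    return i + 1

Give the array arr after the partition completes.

[-3,0,-1,1,5,7,3]

pivot=1, i=-1
j=0: 7>1, skip
j=1: 5>1, skip
j=2: -3≤1, i=0, swap(0,2) ⇒ [-3,5,7,3,0,-1,1]
j=3: 3>1, skip
j=4: 0≤1, i=1, swap(1,4) ⇒ [-3,0,7,3,5,-1,1]
j=5: -1≤1, i=2, swap(2,5) ⇒ [-3,0,-1,3,5,7,1]
swap(3,6) ⇒ [-3,0,-1,1,5,7,3]; return 3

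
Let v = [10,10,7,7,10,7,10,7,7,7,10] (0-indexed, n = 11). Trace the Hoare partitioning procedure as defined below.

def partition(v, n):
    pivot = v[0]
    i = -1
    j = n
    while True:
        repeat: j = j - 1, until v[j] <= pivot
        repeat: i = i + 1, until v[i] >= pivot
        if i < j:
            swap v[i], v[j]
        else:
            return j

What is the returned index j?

6

pivot = v[0] = 10; i = -1, j = 11
j→10 (v[10]=10≤10), i→0 (v[0]=10≥10); i<j, swap → [10,10,7,7,10,7,10,7,7,7,10]
j→9 (v[9]=7≤10), i→1 (v[1]=10≥10); i<j, swap → [10,7,7,7,10,7,10,7,7,10,10]
j→8 (v[8]=7≤10), i→4 (v[4]=10≥10); i<j, swap → [10,7,7,7,7,7,10,7,10,10,10]
j→7 (v[7]=7≤10), i→6 (v[6]=10≥10); i<j, swap → [10,7,7,7,7,7,7,10,10,10,10]
j→6, i→7; i≥j, return j=6. v = [10,7,7,7,7,7,7,10,10,10,10]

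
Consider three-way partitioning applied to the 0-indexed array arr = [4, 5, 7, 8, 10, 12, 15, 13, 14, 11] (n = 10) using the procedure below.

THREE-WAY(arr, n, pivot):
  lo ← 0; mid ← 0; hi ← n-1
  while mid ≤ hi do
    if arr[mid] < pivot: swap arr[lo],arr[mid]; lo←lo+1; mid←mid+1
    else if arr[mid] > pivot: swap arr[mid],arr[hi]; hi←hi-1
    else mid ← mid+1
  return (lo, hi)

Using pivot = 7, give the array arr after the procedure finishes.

pivot = 7; lo=0, mid=0, hi=9
arr[mid]=4<7: swap arr[0],arr[0]; lo=1,mid=1 → [4, 5, 7, 8, 10, 12, 15, 13, 14, 11]
arr[mid]=5<7: swap arr[1],arr[1]; lo=2,mid=2 → [4, 5, 7, 8, 10, 12, 15, 13, 14, 11]
arr[mid]=7=7: mid=3
arr[mid]=8>7: swap arr[3],arr[9]; hi=8 → [4, 5, 7, 11, 10, 12, 15, 13, 14, 8]
arr[mid]=11>7: swap arr[3],arr[8]; hi=7 → [4, 5, 7, 14, 10, 12, 15, 13, 11, 8]
arr[mid]=14>7: swap arr[3],arr[7]; hi=6 → [4, 5, 7, 13, 10, 12, 15, 14, 11, 8]
arr[mid]=13>7: swap arr[3],arr[6]; hi=5 → [4, 5, 7, 15, 10, 12, 13, 14, 11, 8]
arr[mid]=15>7: swap arr[3],arr[5]; hi=4 → [4, 5, 7, 12, 10, 15, 13, 14, 11, 8]
arr[mid]=12>7: swap arr[3],arr[4]; hi=3 → [4, 5, 7, 10, 12, 15, 13, 14, 11, 8]
arr[mid]=10>7: swap arr[3],arr[3]; hi=2 → [4, 5, 7, 10, 12, 15, 13, 14, 11, 8]
end: lo=2, hi=2; arr = [4, 5, 7, 10, 12, 15, 13, 14, 11, 8]

[4, 5, 7, 10, 12, 15, 13, 14, 11, 8]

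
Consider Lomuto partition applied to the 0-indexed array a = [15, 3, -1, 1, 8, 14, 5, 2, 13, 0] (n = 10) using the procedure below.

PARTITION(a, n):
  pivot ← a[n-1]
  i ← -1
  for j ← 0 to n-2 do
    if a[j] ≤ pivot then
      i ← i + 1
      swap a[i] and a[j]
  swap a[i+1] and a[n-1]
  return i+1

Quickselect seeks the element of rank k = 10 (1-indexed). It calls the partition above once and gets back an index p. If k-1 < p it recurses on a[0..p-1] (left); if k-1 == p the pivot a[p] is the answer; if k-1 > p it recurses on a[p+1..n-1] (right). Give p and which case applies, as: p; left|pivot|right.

1; right

pivot = a[9] = 0; i = -1
j=0: a[0]=15 > 0 → no swap
j=1: a[1]=3 > 0 → no swap
j=2: a[2]=-1 ≤ 0 → i=0, swap a[0],a[2] → [-1, 3, 15, 1, 8, 14, 5, 2, 13, 0]
j=3: a[3]=1 > 0 → no swap
j=4: a[4]=8 > 0 → no swap
j=5: a[5]=14 > 0 → no swap
j=6: a[6]=5 > 0 → no swap
j=7: a[7]=2 > 0 → no swap
j=8: a[8]=13 > 0 → no swap
final swap a[1],a[9] → [-1, 0, 15, 1, 8, 14, 5, 2, 13, 3]; return 1
p = 1; k-1 = 9 > 1 ⇒ right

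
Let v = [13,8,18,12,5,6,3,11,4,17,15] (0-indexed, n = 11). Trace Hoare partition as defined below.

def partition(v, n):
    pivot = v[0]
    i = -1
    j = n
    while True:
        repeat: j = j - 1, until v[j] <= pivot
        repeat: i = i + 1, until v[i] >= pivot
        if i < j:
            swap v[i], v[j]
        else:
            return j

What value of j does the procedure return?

pivot=13
j stops at 8 (4), i stops at 0 (13); swap ⇒ [4,8,18,12,5,6,3,11,13,17,15]
j stops at 7 (11), i stops at 2 (18); swap ⇒ [4,8,11,12,5,6,3,18,13,17,15]
j stops at 6, i stops at 7; i≥j ⇒ return 6. v=[4,8,11,12,5,6,3,18,13,17,15]

6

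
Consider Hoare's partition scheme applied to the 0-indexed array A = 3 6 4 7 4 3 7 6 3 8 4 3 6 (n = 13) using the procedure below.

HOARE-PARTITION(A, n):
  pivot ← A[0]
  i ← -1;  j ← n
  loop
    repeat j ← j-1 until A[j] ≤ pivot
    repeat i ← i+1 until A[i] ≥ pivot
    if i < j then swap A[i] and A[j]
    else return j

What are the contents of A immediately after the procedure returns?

pivot = A[0] = 3; i = -1, j = 13
j→11 (A[11]=3≤3), i→0 (A[0]=3≥3); i<j, swap → 3 6 4 7 4 3 7 6 3 8 4 3 6
j→8 (A[8]=3≤3), i→1 (A[1]=6≥3); i<j, swap → 3 3 4 7 4 3 7 6 6 8 4 3 6
j→5 (A[5]=3≤3), i→2 (A[2]=4≥3); i<j, swap → 3 3 3 7 4 4 7 6 6 8 4 3 6
j→2, i→3; i≥j, return j=2. A = 3 3 3 7 4 4 7 6 6 8 4 3 6

3 3 3 7 4 4 7 6 6 8 4 3 6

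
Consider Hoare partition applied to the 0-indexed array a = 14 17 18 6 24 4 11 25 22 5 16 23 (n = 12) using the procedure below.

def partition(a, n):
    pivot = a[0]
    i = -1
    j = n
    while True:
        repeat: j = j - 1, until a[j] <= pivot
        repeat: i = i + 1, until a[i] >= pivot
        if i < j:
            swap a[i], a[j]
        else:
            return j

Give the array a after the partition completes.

5 11 4 6 24 18 17 25 22 14 16 23

pivot=14
j stops at 9 (5), i stops at 0 (14); swap ⇒ 5 17 18 6 24 4 11 25 22 14 16 23
j stops at 6 (11), i stops at 1 (17); swap ⇒ 5 11 18 6 24 4 17 25 22 14 16 23
j stops at 5 (4), i stops at 2 (18); swap ⇒ 5 11 4 6 24 18 17 25 22 14 16 23
j stops at 3, i stops at 4; i≥j ⇒ return 3. a=5 11 4 6 24 18 17 25 22 14 16 23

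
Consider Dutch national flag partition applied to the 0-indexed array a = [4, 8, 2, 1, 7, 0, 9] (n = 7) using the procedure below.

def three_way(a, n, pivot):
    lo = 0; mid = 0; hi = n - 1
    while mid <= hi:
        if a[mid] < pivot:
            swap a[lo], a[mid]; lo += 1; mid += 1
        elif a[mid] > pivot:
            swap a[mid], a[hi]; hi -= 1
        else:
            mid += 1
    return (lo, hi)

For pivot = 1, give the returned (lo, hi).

(1, 1)

lo=0 mid=0 hi=6
4>1: swap(0,6), hi=5 ⇒ [9, 8, 2, 1, 7, 0, 4]
9>1: swap(0,5), hi=4 ⇒ [0, 8, 2, 1, 7, 9, 4]
0<1: swap(0,0), lo=1 mid=1 ⇒ [0, 8, 2, 1, 7, 9, 4]
8>1: swap(1,4), hi=3 ⇒ [0, 7, 2, 1, 8, 9, 4]
7>1: swap(1,3), hi=2 ⇒ [0, 1, 2, 7, 8, 9, 4]
1=1: mid=2
2>1: swap(2,2), hi=1 ⇒ [0, 1, 2, 7, 8, 9, 4]
done. lo=1 hi=1; a=[0, 1, 2, 7, 8, 9, 4]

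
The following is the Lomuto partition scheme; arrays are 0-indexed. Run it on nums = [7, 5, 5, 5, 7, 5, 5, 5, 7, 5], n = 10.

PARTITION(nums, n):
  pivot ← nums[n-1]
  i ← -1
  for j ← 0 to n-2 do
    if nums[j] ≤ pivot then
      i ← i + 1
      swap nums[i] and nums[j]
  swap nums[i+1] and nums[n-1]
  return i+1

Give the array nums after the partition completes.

pivot = nums[9] = 5; i = -1
j=0: nums[0]=7 > 5 → no swap
j=1: nums[1]=5 ≤ 5 → i=0, swap nums[0],nums[1] → [5, 7, 5, 5, 7, 5, 5, 5, 7, 5]
j=2: nums[2]=5 ≤ 5 → i=1, swap nums[1],nums[2] → [5, 5, 7, 5, 7, 5, 5, 5, 7, 5]
j=3: nums[3]=5 ≤ 5 → i=2, swap nums[2],nums[3] → [5, 5, 5, 7, 7, 5, 5, 5, 7, 5]
j=4: nums[4]=7 > 5 → no swap
j=5: nums[5]=5 ≤ 5 → i=3, swap nums[3],nums[5] → [5, 5, 5, 5, 7, 7, 5, 5, 7, 5]
j=6: nums[6]=5 ≤ 5 → i=4, swap nums[4],nums[6] → [5, 5, 5, 5, 5, 7, 7, 5, 7, 5]
j=7: nums[7]=5 ≤ 5 → i=5, swap nums[5],nums[7] → [5, 5, 5, 5, 5, 5, 7, 7, 7, 5]
j=8: nums[8]=7 > 5 → no swap
final swap nums[6],nums[9] → [5, 5, 5, 5, 5, 5, 5, 7, 7, 7]; return 6

[5, 5, 5, 5, 5, 5, 5, 7, 7, 7]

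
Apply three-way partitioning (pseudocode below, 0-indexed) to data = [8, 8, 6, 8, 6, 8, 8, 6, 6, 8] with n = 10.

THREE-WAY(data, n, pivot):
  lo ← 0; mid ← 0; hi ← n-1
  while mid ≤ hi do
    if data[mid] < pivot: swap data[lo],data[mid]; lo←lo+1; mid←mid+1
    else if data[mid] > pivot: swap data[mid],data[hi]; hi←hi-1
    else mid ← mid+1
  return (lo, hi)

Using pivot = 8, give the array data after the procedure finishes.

[6, 6, 6, 6, 8, 8, 8, 8, 8, 8]

pivot = 8; lo=0, mid=0, hi=9
data[mid]=8=8: mid=1
data[mid]=8=8: mid=2
data[mid]=6<8: swap data[0],data[2]; lo=1,mid=3 → [6, 8, 8, 8, 6, 8, 8, 6, 6, 8]
data[mid]=8=8: mid=4
data[mid]=6<8: swap data[1],data[4]; lo=2,mid=5 → [6, 6, 8, 8, 8, 8, 8, 6, 6, 8]
data[mid]=8=8: mid=6
data[mid]=8=8: mid=7
data[mid]=6<8: swap data[2],data[7]; lo=3,mid=8 → [6, 6, 6, 8, 8, 8, 8, 8, 6, 8]
data[mid]=6<8: swap data[3],data[8]; lo=4,mid=9 → [6, 6, 6, 6, 8, 8, 8, 8, 8, 8]
data[mid]=8=8: mid=10
end: lo=4, hi=9; data = [6, 6, 6, 6, 8, 8, 8, 8, 8, 8]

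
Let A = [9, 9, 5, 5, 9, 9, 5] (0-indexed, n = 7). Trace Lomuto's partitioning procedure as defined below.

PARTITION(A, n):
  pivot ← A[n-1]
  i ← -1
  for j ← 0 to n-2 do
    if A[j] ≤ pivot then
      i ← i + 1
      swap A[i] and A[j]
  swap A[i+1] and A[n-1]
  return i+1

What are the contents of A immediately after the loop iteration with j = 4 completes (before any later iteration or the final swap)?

[5, 5, 9, 9, 9, 9, 5]

pivot = A[6] = 5; i = -1
j=0: A[0]=9 > 5 → no swap
j=1: A[1]=9 > 5 → no swap
j=2: A[2]=5 ≤ 5 → i=0, swap A[0],A[2] → [5, 9, 9, 5, 9, 9, 5]
j=3: A[3]=5 ≤ 5 → i=1, swap A[1],A[3] → [5, 5, 9, 9, 9, 9, 5]
j=4: A[4]=9 > 5 → no swap
(after j=4) A = [5, 5, 9, 9, 9, 9, 5]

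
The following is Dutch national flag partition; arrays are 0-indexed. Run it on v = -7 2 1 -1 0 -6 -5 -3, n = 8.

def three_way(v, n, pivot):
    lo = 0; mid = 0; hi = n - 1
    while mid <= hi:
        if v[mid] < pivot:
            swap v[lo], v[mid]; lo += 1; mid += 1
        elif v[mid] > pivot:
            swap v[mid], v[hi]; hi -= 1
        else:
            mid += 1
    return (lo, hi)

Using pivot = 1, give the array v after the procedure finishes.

lo=0 mid=0 hi=7
-7<1: swap(0,0), lo=1 mid=1 ⇒ -7 2 1 -1 0 -6 -5 -3
2>1: swap(1,7), hi=6 ⇒ -7 -3 1 -1 0 -6 -5 2
-3<1: swap(1,1), lo=2 mid=2 ⇒ -7 -3 1 -1 0 -6 -5 2
1=1: mid=3
-1<1: swap(2,3), lo=3 mid=4 ⇒ -7 -3 -1 1 0 -6 -5 2
0<1: swap(3,4), lo=4 mid=5 ⇒ -7 -3 -1 0 1 -6 -5 2
-6<1: swap(4,5), lo=5 mid=6 ⇒ -7 -3 -1 0 -6 1 -5 2
-5<1: swap(5,6), lo=6 mid=7 ⇒ -7 -3 -1 0 -6 -5 1 2
done. lo=6 hi=6; v=-7 -3 -1 0 -6 -5 1 2

-7 -3 -1 0 -6 -5 1 2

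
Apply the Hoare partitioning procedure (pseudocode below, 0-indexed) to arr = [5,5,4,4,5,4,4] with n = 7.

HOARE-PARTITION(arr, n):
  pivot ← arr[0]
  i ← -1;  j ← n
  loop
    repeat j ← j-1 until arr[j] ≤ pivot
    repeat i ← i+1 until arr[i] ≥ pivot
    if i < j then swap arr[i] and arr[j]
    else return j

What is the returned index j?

4

pivot = arr[0] = 5; i = -1, j = 7
j→6 (arr[6]=4≤5), i→0 (arr[0]=5≥5); i<j, swap → [4,5,4,4,5,4,5]
j→5 (arr[5]=4≤5), i→1 (arr[1]=5≥5); i<j, swap → [4,4,4,4,5,5,5]
j→4, i→4; i≥j, return j=4. arr = [4,4,4,4,5,5,5]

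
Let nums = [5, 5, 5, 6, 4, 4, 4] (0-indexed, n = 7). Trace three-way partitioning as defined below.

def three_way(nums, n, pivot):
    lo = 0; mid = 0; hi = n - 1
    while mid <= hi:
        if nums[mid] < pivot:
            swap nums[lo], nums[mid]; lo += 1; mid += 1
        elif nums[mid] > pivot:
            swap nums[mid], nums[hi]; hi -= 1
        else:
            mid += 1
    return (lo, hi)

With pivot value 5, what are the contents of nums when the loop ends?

pivot = 5; lo=0, mid=0, hi=6
nums[mid]=5=5: mid=1
nums[mid]=5=5: mid=2
nums[mid]=5=5: mid=3
nums[mid]=6>5: swap nums[3],nums[6]; hi=5 → [5, 5, 5, 4, 4, 4, 6]
nums[mid]=4<5: swap nums[0],nums[3]; lo=1,mid=4 → [4, 5, 5, 5, 4, 4, 6]
nums[mid]=4<5: swap nums[1],nums[4]; lo=2,mid=5 → [4, 4, 5, 5, 5, 4, 6]
nums[mid]=4<5: swap nums[2],nums[5]; lo=3,mid=6 → [4, 4, 4, 5, 5, 5, 6]
end: lo=3, hi=5; nums = [4, 4, 4, 5, 5, 5, 6]

[4, 4, 4, 5, 5, 5, 6]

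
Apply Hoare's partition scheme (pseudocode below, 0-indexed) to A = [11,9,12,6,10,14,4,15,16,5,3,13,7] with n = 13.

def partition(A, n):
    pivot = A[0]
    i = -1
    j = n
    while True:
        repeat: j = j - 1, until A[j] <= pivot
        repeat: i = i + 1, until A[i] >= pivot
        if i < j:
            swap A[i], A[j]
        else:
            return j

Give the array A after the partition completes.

[7,9,3,6,10,5,4,15,16,14,12,13,11]

pivot = A[0] = 11; i = -1, j = 13
j→12 (A[12]=7≤11), i→0 (A[0]=11≥11); i<j, swap → [7,9,12,6,10,14,4,15,16,5,3,13,11]
j→10 (A[10]=3≤11), i→2 (A[2]=12≥11); i<j, swap → [7,9,3,6,10,14,4,15,16,5,12,13,11]
j→9 (A[9]=5≤11), i→5 (A[5]=14≥11); i<j, swap → [7,9,3,6,10,5,4,15,16,14,12,13,11]
j→6, i→7; i≥j, return j=6. A = [7,9,3,6,10,5,4,15,16,14,12,13,11]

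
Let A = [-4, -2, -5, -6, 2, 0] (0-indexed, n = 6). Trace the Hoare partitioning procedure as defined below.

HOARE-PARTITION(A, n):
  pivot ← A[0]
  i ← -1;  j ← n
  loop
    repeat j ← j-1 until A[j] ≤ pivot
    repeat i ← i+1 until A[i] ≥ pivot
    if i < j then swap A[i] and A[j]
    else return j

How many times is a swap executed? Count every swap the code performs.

2

pivot = A[0] = -4; i = -1, j = 6
j→3 (A[3]=-6≤-4), i→0 (A[0]=-4≥-4); i<j, swap → [-6, -2, -5, -4, 2, 0]
j→2 (A[2]=-5≤-4), i→1 (A[1]=-2≥-4); i<j, swap → [-6, -5, -2, -4, 2, 0]
j→1, i→2; i≥j, return j=1. A = [-6, -5, -2, -4, 2, 0]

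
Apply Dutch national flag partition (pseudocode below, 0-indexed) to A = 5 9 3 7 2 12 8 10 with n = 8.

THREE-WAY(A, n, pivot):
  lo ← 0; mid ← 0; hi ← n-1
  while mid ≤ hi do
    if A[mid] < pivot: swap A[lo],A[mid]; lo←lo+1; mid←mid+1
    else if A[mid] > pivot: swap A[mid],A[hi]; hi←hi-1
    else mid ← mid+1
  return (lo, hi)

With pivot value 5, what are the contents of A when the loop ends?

lo=0 mid=0 hi=7
5=5: mid=1
9>5: swap(1,7), hi=6 ⇒ 5 10 3 7 2 12 8 9
10>5: swap(1,6), hi=5 ⇒ 5 8 3 7 2 12 10 9
8>5: swap(1,5), hi=4 ⇒ 5 12 3 7 2 8 10 9
12>5: swap(1,4), hi=3 ⇒ 5 2 3 7 12 8 10 9
2<5: swap(0,1), lo=1 mid=2 ⇒ 2 5 3 7 12 8 10 9
3<5: swap(1,2), lo=2 mid=3 ⇒ 2 3 5 7 12 8 10 9
7>5: swap(3,3), hi=2 ⇒ 2 3 5 7 12 8 10 9
done. lo=2 hi=2; A=2 3 5 7 12 8 10 9

2 3 5 7 12 8 10 9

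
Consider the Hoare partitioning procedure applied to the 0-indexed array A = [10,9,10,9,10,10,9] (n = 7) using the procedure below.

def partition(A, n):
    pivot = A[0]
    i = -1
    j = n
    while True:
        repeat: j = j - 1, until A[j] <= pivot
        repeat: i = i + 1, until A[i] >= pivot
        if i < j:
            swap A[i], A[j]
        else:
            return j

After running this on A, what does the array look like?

pivot = A[0] = 10; i = -1, j = 7
j→6 (A[6]=9≤10), i→0 (A[0]=10≥10); i<j, swap → [9,9,10,9,10,10,10]
j→5 (A[5]=10≤10), i→2 (A[2]=10≥10); i<j, swap → [9,9,10,9,10,10,10]
j→4, i→4; i≥j, return j=4. A = [9,9,10,9,10,10,10]

[9,9,10,9,10,10,10]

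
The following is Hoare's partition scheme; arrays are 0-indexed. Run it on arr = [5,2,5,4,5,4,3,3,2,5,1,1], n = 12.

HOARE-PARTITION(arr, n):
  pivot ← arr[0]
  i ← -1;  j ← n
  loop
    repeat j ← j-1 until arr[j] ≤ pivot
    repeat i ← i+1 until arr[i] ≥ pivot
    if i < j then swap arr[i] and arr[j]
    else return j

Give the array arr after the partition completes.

pivot=5
j stops at 11 (1), i stops at 0 (5); swap ⇒ [1,2,5,4,5,4,3,3,2,5,1,5]
j stops at 10 (1), i stops at 2 (5); swap ⇒ [1,2,1,4,5,4,3,3,2,5,5,5]
j stops at 9 (5), i stops at 4 (5); swap ⇒ [1,2,1,4,5,4,3,3,2,5,5,5]
j stops at 8, i stops at 9; i≥j ⇒ return 8. arr=[1,2,1,4,5,4,3,3,2,5,5,5]

[1,2,1,4,5,4,3,3,2,5,5,5]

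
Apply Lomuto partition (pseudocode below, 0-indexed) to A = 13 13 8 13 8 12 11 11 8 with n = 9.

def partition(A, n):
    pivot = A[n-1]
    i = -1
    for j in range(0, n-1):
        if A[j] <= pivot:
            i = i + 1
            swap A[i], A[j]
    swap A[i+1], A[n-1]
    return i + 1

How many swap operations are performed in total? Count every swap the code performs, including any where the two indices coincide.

pivot=8, i=-1
j=0: 13>8, skip
j=1: 13>8, skip
j=2: 8≤8, i=0, swap(0,2) ⇒ 8 13 13 13 8 12 11 11 8
j=3: 13>8, skip
j=4: 8≤8, i=1, swap(1,4) ⇒ 8 8 13 13 13 12 11 11 8
j=5: 12>8, skip
j=6: 11>8, skip
j=7: 11>8, skip
swap(2,8) ⇒ 8 8 8 13 13 12 11 11 13; return 2

3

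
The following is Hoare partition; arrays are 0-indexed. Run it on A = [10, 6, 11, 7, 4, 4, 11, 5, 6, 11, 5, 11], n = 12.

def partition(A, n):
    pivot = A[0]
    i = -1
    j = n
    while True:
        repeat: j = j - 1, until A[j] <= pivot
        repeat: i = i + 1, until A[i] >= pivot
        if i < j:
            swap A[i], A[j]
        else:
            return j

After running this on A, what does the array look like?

[5, 6, 6, 7, 4, 4, 5, 11, 11, 11, 10, 11]

pivot = A[0] = 10; i = -1, j = 12
j→10 (A[10]=5≤10), i→0 (A[0]=10≥10); i<j, swap → [5, 6, 11, 7, 4, 4, 11, 5, 6, 11, 10, 11]
j→8 (A[8]=6≤10), i→2 (A[2]=11≥10); i<j, swap → [5, 6, 6, 7, 4, 4, 11, 5, 11, 11, 10, 11]
j→7 (A[7]=5≤10), i→6 (A[6]=11≥10); i<j, swap → [5, 6, 6, 7, 4, 4, 5, 11, 11, 11, 10, 11]
j→6, i→7; i≥j, return j=6. A = [5, 6, 6, 7, 4, 4, 5, 11, 11, 11, 10, 11]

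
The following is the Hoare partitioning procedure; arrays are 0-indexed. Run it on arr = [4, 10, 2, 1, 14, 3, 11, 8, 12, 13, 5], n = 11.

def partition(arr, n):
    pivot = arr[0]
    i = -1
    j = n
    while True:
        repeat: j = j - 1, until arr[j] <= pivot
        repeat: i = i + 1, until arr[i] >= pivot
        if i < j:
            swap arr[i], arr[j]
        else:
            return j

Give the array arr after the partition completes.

[3, 1, 2, 10, 14, 4, 11, 8, 12, 13, 5]

pivot = arr[0] = 4; i = -1, j = 11
j→5 (arr[5]=3≤4), i→0 (arr[0]=4≥4); i<j, swap → [3, 10, 2, 1, 14, 4, 11, 8, 12, 13, 5]
j→3 (arr[3]=1≤4), i→1 (arr[1]=10≥4); i<j, swap → [3, 1, 2, 10, 14, 4, 11, 8, 12, 13, 5]
j→2, i→3; i≥j, return j=2. arr = [3, 1, 2, 10, 14, 4, 11, 8, 12, 13, 5]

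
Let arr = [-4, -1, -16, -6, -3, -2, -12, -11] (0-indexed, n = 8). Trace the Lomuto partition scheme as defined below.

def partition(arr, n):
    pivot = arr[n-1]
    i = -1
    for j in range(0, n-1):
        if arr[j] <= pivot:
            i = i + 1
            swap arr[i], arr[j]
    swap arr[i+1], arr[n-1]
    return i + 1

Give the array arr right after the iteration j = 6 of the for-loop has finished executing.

[-16, -12, -4, -6, -3, -2, -1, -11]

pivot = arr[7] = -11; i = -1
j=0: arr[0]=-4 > -11 → no swap
j=1: arr[1]=-1 > -11 → no swap
j=2: arr[2]=-16 ≤ -11 → i=0, swap arr[0],arr[2] → [-16, -1, -4, -6, -3, -2, -12, -11]
j=3: arr[3]=-6 > -11 → no swap
j=4: arr[4]=-3 > -11 → no swap
j=5: arr[5]=-2 > -11 → no swap
j=6: arr[6]=-12 ≤ -11 → i=1, swap arr[1],arr[6] → [-16, -12, -4, -6, -3, -2, -1, -11]
(after j=6) arr = [-16, -12, -4, -6, -3, -2, -1, -11]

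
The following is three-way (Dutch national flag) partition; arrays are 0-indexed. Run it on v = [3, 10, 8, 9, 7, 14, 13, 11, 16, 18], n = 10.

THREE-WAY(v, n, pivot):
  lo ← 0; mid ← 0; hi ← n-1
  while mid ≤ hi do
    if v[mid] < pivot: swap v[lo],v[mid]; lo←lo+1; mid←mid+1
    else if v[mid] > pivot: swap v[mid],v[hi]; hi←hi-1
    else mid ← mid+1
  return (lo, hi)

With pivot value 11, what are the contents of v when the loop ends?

pivot = 11; lo=0, mid=0, hi=9
v[mid]=3<11: swap v[0],v[0]; lo=1,mid=1 → [3, 10, 8, 9, 7, 14, 13, 11, 16, 18]
v[mid]=10<11: swap v[1],v[1]; lo=2,mid=2 → [3, 10, 8, 9, 7, 14, 13, 11, 16, 18]
v[mid]=8<11: swap v[2],v[2]; lo=3,mid=3 → [3, 10, 8, 9, 7, 14, 13, 11, 16, 18]
v[mid]=9<11: swap v[3],v[3]; lo=4,mid=4 → [3, 10, 8, 9, 7, 14, 13, 11, 16, 18]
v[mid]=7<11: swap v[4],v[4]; lo=5,mid=5 → [3, 10, 8, 9, 7, 14, 13, 11, 16, 18]
v[mid]=14>11: swap v[5],v[9]; hi=8 → [3, 10, 8, 9, 7, 18, 13, 11, 16, 14]
v[mid]=18>11: swap v[5],v[8]; hi=7 → [3, 10, 8, 9, 7, 16, 13, 11, 18, 14]
v[mid]=16>11: swap v[5],v[7]; hi=6 → [3, 10, 8, 9, 7, 11, 13, 16, 18, 14]
v[mid]=11=11: mid=6
v[mid]=13>11: swap v[6],v[6]; hi=5 → [3, 10, 8, 9, 7, 11, 13, 16, 18, 14]
end: lo=5, hi=5; v = [3, 10, 8, 9, 7, 11, 13, 16, 18, 14]

[3, 10, 8, 9, 7, 11, 13, 16, 18, 14]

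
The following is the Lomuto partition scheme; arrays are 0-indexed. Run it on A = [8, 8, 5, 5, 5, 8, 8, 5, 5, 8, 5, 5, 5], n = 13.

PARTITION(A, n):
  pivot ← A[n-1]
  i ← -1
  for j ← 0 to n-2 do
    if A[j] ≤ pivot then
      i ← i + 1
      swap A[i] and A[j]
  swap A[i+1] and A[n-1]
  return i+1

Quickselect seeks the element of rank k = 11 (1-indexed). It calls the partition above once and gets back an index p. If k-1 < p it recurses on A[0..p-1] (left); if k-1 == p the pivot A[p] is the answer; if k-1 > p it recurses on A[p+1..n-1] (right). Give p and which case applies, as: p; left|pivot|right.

pivot = A[12] = 5; i = -1
j=0: A[0]=8 > 5 → no swap
j=1: A[1]=8 > 5 → no swap
j=2: A[2]=5 ≤ 5 → i=0, swap A[0],A[2] → [5, 8, 8, 5, 5, 8, 8, 5, 5, 8, 5, 5, 5]
j=3: A[3]=5 ≤ 5 → i=1, swap A[1],A[3] → [5, 5, 8, 8, 5, 8, 8, 5, 5, 8, 5, 5, 5]
j=4: A[4]=5 ≤ 5 → i=2, swap A[2],A[4] → [5, 5, 5, 8, 8, 8, 8, 5, 5, 8, 5, 5, 5]
j=5: A[5]=8 > 5 → no swap
j=6: A[6]=8 > 5 → no swap
j=7: A[7]=5 ≤ 5 → i=3, swap A[3],A[7] → [5, 5, 5, 5, 8, 8, 8, 8, 5, 8, 5, 5, 5]
j=8: A[8]=5 ≤ 5 → i=4, swap A[4],A[8] → [5, 5, 5, 5, 5, 8, 8, 8, 8, 8, 5, 5, 5]
j=9: A[9]=8 > 5 → no swap
j=10: A[10]=5 ≤ 5 → i=5, swap A[5],A[10] → [5, 5, 5, 5, 5, 5, 8, 8, 8, 8, 8, 5, 5]
j=11: A[11]=5 ≤ 5 → i=6, swap A[6],A[11] → [5, 5, 5, 5, 5, 5, 5, 8, 8, 8, 8, 8, 5]
final swap A[7],A[12] → [5, 5, 5, 5, 5, 5, 5, 5, 8, 8, 8, 8, 8]; return 7
p = 7; k-1 = 10 > 7 ⇒ right

7; right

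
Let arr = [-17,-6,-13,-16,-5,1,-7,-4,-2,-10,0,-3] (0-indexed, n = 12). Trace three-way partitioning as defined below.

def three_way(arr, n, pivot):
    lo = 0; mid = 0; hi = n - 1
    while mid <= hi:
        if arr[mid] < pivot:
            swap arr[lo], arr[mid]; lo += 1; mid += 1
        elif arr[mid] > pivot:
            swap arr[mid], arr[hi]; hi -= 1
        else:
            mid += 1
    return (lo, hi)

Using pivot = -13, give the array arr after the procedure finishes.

pivot = -13; lo=0, mid=0, hi=11
arr[mid]=-17<-13: swap arr[0],arr[0]; lo=1,mid=1 → [-17,-6,-13,-16,-5,1,-7,-4,-2,-10,0,-3]
arr[mid]=-6>-13: swap arr[1],arr[11]; hi=10 → [-17,-3,-13,-16,-5,1,-7,-4,-2,-10,0,-6]
arr[mid]=-3>-13: swap arr[1],arr[10]; hi=9 → [-17,0,-13,-16,-5,1,-7,-4,-2,-10,-3,-6]
arr[mid]=0>-13: swap arr[1],arr[9]; hi=8 → [-17,-10,-13,-16,-5,1,-7,-4,-2,0,-3,-6]
arr[mid]=-10>-13: swap arr[1],arr[8]; hi=7 → [-17,-2,-13,-16,-5,1,-7,-4,-10,0,-3,-6]
arr[mid]=-2>-13: swap arr[1],arr[7]; hi=6 → [-17,-4,-13,-16,-5,1,-7,-2,-10,0,-3,-6]
arr[mid]=-4>-13: swap arr[1],arr[6]; hi=5 → [-17,-7,-13,-16,-5,1,-4,-2,-10,0,-3,-6]
arr[mid]=-7>-13: swap arr[1],arr[5]; hi=4 → [-17,1,-13,-16,-5,-7,-4,-2,-10,0,-3,-6]
arr[mid]=1>-13: swap arr[1],arr[4]; hi=3 → [-17,-5,-13,-16,1,-7,-4,-2,-10,0,-3,-6]
arr[mid]=-5>-13: swap arr[1],arr[3]; hi=2 → [-17,-16,-13,-5,1,-7,-4,-2,-10,0,-3,-6]
arr[mid]=-16<-13: swap arr[1],arr[1]; lo=2,mid=2 → [-17,-16,-13,-5,1,-7,-4,-2,-10,0,-3,-6]
arr[mid]=-13=-13: mid=3
end: lo=2, hi=2; arr = [-17,-16,-13,-5,1,-7,-4,-2,-10,0,-3,-6]

[-17,-16,-13,-5,1,-7,-4,-2,-10,0,-3,-6]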